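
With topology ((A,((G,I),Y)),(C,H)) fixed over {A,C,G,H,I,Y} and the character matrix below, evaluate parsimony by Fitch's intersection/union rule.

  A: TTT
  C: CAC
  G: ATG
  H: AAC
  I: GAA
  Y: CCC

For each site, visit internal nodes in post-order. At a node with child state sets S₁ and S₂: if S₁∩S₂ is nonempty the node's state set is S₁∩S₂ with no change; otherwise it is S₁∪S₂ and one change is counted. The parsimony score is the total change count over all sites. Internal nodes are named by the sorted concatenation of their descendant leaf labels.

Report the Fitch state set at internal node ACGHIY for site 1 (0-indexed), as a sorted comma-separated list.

A,T

[col 0] GI: children G:{A}, I:{G} ∪→ {A,G}; cost 1
[col 0] GIY: children GI:{A,G}, Y:{C} ∪→ {A,C,G}; cost 1
[col 0] AGIY: children A:{T}, GIY:{A,C,G} ∪→ {A,C,G,T}; cost 1
[col 0] CH: children C:{C}, H:{A} ∪→ {A,C}; cost 1
[col 0] ACGHIY: children AGIY:{A,C,G,T}, CH:{A,C} ∩→ {A,C}; cost 0
[col 1] GI: children G:{T}, I:{A} ∪→ {A,T}; cost 1
[col 1] GIY: children GI:{A,T}, Y:{C} ∪→ {A,C,T}; cost 1
[col 1] AGIY: children A:{T}, GIY:{A,C,T} ∩→ {T}; cost 0
[col 1] CH: children C:{A}, H:{A} ∩→ {A}; cost 0
[col 1] ACGHIY: children AGIY:{T}, CH:{A} ∪→ {A,T}; cost 1
[col 2] GI: children G:{G}, I:{A} ∪→ {A,G}; cost 1
[col 2] GIY: children GI:{A,G}, Y:{C} ∪→ {A,C,G}; cost 1
[col 2] AGIY: children A:{T}, GIY:{A,C,G} ∪→ {A,C,G,T}; cost 1
[col 2] CH: children C:{C}, H:{C} ∩→ {C}; cost 0
[col 2] ACGHIY: children AGIY:{A,C,G,T}, CH:{C} ∩→ {C}; cost 0
per-site changes: [4, 3, 3]; total = 10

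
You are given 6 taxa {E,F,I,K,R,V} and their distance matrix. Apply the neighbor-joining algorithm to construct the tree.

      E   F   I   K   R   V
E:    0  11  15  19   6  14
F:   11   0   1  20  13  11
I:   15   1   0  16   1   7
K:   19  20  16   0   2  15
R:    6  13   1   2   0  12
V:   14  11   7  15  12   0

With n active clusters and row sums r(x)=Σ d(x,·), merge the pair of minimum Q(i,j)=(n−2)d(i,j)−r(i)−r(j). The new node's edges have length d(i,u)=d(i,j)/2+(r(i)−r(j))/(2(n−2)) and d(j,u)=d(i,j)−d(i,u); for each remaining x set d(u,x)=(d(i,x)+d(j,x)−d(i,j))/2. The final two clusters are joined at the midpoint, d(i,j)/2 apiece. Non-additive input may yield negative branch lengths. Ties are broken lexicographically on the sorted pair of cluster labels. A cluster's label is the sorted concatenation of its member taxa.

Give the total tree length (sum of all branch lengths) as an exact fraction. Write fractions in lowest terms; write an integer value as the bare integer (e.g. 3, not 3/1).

step 1: merge (K,R) at d=2, Q=-98; branch lengths K→23/4, R→-15/4; new cluster KR
  updated: d(E,KR)=23/2, d(F,KR)=31/2, d(I,KR)=15/2, d(KR,V)=25/2
step 2: merge (F,I) at d=1, Q=-66; branch lengths F→11/6, I→-5/6; new cluster FI
  updated: d(E,FI)=25/2, d(FI,KR)=11, d(FI,V)=17/2
step 3: merge (E,KR) at d=23/2, Q=-50; branch lengths E→13/2, KR→5; new cluster EKR
  updated: d(EKR,FI)=6, d(EKR,V)=15/2
step 4: merge (EKR,FI) at d=6, Q=-22; branch lengths EKR→5/2, FI→7/2; new cluster EFIKR
  updated: d(EFIKR,V)=5
step 5: merge (EFIKR,V) at d=5; branch lengths EFIKR→5/2, V→5/2; new cluster EFIKRV
final tree: (((E:13/2,(K:23/4,R:-15/4):5):5/2,(F:11/6,I:-5/6):7/2):5/2,V:5/2)
total length: 51/2

51/2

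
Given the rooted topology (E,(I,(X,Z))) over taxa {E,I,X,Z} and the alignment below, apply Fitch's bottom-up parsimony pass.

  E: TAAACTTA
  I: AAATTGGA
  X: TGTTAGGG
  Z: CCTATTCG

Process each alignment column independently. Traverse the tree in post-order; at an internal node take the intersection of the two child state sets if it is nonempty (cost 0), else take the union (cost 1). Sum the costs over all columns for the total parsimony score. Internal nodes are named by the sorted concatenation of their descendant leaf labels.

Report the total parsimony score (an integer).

14

[col 0] XZ: children X:{T}, Z:{C} ∪→ {C,T}; cost 1
[col 0] IXZ: children I:{A}, XZ:{C,T} ∪→ {A,C,T}; cost 1
[col 0] EIXZ: children E:{T}, IXZ:{A,C,T} ∩→ {T}; cost 0
[col 1] XZ: children X:{G}, Z:{C} ∪→ {C,G}; cost 1
[col 1] IXZ: children I:{A}, XZ:{C,G} ∪→ {A,C,G}; cost 1
[col 1] EIXZ: children E:{A}, IXZ:{A,C,G} ∩→ {A}; cost 0
[col 2] XZ: children X:{T}, Z:{T} ∩→ {T}; cost 0
[col 2] IXZ: children I:{A}, XZ:{T} ∪→ {A,T}; cost 1
[col 2] EIXZ: children E:{A}, IXZ:{A,T} ∩→ {A}; cost 0
[col 3] XZ: children X:{T}, Z:{A} ∪→ {A,T}; cost 1
[col 3] IXZ: children I:{T}, XZ:{A,T} ∩→ {T}; cost 0
[col 3] EIXZ: children E:{A}, IXZ:{T} ∪→ {A,T}; cost 1
[col 4] XZ: children X:{A}, Z:{T} ∪→ {A,T}; cost 1
[col 4] IXZ: children I:{T}, XZ:{A,T} ∩→ {T}; cost 0
[col 4] EIXZ: children E:{C}, IXZ:{T} ∪→ {C,T}; cost 1
[col 5] XZ: children X:{G}, Z:{T} ∪→ {G,T}; cost 1
[col 5] IXZ: children I:{G}, XZ:{G,T} ∩→ {G}; cost 0
[col 5] EIXZ: children E:{T}, IXZ:{G} ∪→ {G,T}; cost 1
[col 6] XZ: children X:{G}, Z:{C} ∪→ {C,G}; cost 1
[col 6] IXZ: children I:{G}, XZ:{C,G} ∩→ {G}; cost 0
[col 6] EIXZ: children E:{T}, IXZ:{G} ∪→ {G,T}; cost 1
[col 7] XZ: children X:{G}, Z:{G} ∩→ {G}; cost 0
[col 7] IXZ: children I:{A}, XZ:{G} ∪→ {A,G}; cost 1
[col 7] EIXZ: children E:{A}, IXZ:{A,G} ∩→ {A}; cost 0
per-site changes: [2, 2, 1, 2, 2, 2, 2, 1]; total = 14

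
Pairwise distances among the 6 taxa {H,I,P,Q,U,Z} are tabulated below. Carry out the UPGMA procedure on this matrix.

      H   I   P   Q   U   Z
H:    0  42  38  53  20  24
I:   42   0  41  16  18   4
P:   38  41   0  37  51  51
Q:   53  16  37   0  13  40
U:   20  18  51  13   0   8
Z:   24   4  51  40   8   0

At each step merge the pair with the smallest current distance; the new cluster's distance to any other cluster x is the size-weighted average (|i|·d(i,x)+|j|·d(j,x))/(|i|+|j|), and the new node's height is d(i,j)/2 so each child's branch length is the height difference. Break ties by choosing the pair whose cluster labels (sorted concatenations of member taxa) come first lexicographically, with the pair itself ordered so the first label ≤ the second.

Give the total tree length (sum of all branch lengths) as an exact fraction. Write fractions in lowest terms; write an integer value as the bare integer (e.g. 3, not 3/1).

iteration 1: select I,Z (d=4); attach at lengths (2, 2); label the merged cluster IZ
  updated: d(H,IZ)=33, d(IZ,P)=46, d(IZ,Q)=28, d(IZ,U)=13
iteration 2: select IZ,U (d=13); attach at lengths (9/2, 13/2); label the merged cluster IUZ
  updated: d(H,IUZ)=86/3, d(IUZ,P)=143/3, d(IUZ,Q)=23
iteration 3: select IUZ,Q (d=23); attach at lengths (5, 23/2); label the merged cluster IQUZ
  updated: d(H,IQUZ)=139/4, d(IQUZ,P)=45
iteration 4: select H,IQUZ (d=139/4); attach at lengths (139/8, 47/8); label the merged cluster HIQUZ
  updated: d(HIQUZ,P)=218/5
iteration 5: select HIQUZ,P (d=218/5); attach at lengths (177/40, 109/5); label the merged cluster HIPQUZ
final tree: ((H:139/8,(((I:2,Z:2):9/2,U:13/2):5,Q:23/2):47/8):177/40,P:109/5)
total length: 3239/40

3239/40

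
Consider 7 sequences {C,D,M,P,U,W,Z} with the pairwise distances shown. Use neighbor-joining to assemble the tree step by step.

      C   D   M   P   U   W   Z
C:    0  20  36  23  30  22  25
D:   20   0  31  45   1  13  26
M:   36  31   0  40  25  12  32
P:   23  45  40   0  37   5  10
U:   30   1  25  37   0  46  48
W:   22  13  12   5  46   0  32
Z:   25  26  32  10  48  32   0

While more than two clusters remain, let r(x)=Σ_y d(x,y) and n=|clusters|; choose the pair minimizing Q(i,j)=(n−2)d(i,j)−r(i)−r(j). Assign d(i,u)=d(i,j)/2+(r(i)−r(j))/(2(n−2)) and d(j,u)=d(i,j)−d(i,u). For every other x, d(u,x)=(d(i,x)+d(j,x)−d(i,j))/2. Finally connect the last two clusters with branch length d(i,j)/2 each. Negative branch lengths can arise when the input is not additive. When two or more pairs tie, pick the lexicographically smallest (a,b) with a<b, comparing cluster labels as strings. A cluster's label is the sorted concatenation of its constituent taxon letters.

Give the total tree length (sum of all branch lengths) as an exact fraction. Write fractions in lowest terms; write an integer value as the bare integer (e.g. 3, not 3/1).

1085/16

iteration 1: select D,U (d=1, Q=-318); attach at lengths (-23/5, 28/5); label the merged cluster DU
  updated: d(C,DU)=49/2, d(DU,M)=55/2, d(DU,P)=81/2, d(DU,W)=29, d(DU,Z)=73/2
iteration 2: select P,Z (d=10, Q=-214); attach at lengths (23/8, 57/8); label the merged cluster PZ
  updated: d(C,PZ)=19, d(DU,PZ)=67/2, d(M,PZ)=31, d(PZ,W)=27/2
iteration 3: select M,W (d=12, Q=-147); attach at lengths (11, 1); label the merged cluster MW
  updated: d(C,MW)=23, d(DU,MW)=89/4, d(MW,PZ)=65/4
iteration 4: select C,DU (d=49/2, Q=-391/4); attach at lengths (141/16, 251/16); label the merged cluster CDU
  updated: d(CDU,MW)=83/8, d(CDU,PZ)=14
iteration 5: select CDU,MW (d=83/8, Q=-325/8); attach at lengths (65/16, 101/16); label the merged cluster CDMUW
  updated: d(CDMUW,PZ)=159/16
iteration 6: select CDMUW,PZ (d=159/16); attach at lengths (159/32, 159/32); label the merged cluster CDMPUWZ
final tree: (((C:141/16,(D:-23/5,U:28/5):251/16):65/16,(M:11,W:1):101/16):159/32,(P:23/8,Z:57/8):159/32)
total length: 1085/16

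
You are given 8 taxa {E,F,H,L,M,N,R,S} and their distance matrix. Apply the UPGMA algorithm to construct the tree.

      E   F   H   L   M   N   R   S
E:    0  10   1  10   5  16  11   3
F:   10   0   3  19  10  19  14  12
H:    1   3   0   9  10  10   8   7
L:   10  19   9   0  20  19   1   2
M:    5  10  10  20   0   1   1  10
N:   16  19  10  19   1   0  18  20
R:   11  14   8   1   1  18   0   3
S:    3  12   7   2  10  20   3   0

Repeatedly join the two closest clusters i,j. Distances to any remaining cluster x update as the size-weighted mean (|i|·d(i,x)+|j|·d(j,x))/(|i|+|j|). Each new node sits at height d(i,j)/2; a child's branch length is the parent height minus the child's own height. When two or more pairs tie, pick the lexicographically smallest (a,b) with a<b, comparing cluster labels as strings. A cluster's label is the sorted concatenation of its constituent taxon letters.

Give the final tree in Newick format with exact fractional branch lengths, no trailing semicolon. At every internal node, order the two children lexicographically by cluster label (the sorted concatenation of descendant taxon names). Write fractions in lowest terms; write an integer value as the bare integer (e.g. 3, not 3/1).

step 1: merge (E,H) at d=1; branch lengths E→1/2, H→1/2; new cluster EH
  updated: d(EH,F)=13/2, d(EH,L)=19/2, d(EH,M)=15/2, d(EH,N)=13, d(EH,R)=19/2, d(EH,S)=5
step 2: merge (L,R) at d=1; branch lengths L→1/2, R→1/2; new cluster LR
  updated: d(EH,LR)=19/2, d(F,LR)=33/2, d(LR,M)=21/2, d(LR,N)=37/2, d(LR,S)=5/2
step 3: merge (M,N) at d=1; branch lengths M→1/2, N→1/2; new cluster MN
  updated: d(EH,MN)=41/4, d(F,MN)=29/2, d(LR,MN)=29/2, d(MN,S)=15
step 4: merge (LR,S) at d=5/2; branch lengths LR→3/4, S→5/4; new cluster LRS
  updated: d(EH,LRS)=8, d(F,LRS)=15, d(LRS,MN)=44/3
step 5: merge (EH,F) at d=13/2; branch lengths EH→11/4, F→13/4; new cluster EFH
  updated: d(EFH,LRS)=31/3, d(EFH,MN)=35/3
step 6: merge (EFH,LRS) at d=31/3; branch lengths EFH→23/12, LRS→47/12; new cluster EFHLRS
  updated: d(EFHLRS,MN)=79/6
step 7: merge (EFHLRS,MN) at d=79/6; branch lengths EFHLRS→17/12, MN→73/12; new cluster EFHLMNRS
final tree: ((((E:1/2,H:1/2):11/4,F:13/4):23/12,((L:1/2,R:1/2):3/4,S:5/4):47/12):17/12,(M:1/2,N:1/2):73/12)
total length: 73/3

((((E:1/2,H:1/2):11/4,F:13/4):23/12,((L:1/2,R:1/2):3/4,S:5/4):47/12):17/12,(M:1/2,N:1/2):73/12)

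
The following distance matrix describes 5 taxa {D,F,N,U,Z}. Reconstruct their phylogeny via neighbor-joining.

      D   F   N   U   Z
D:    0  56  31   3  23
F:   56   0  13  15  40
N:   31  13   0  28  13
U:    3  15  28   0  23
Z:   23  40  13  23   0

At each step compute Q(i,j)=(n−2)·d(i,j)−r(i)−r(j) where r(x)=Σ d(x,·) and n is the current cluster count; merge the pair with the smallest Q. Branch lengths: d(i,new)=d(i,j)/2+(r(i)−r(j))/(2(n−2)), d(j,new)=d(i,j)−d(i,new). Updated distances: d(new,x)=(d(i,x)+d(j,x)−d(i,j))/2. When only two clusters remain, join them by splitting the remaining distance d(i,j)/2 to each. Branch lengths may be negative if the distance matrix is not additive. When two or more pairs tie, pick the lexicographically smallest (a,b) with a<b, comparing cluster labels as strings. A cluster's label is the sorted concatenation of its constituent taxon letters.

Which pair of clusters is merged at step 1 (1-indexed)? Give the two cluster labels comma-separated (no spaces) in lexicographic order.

D,U

iteration 1: select D,U (d=3, Q=-173); attach at lengths (53/6, -35/6); label the merged cluster DU
  updated: d(DU,F)=34, d(DU,N)=28, d(DU,Z)=43/2
iteration 2: select DU,Z (d=43/2, Q=-115); attach at lengths (13, 17/2); label the merged cluster DUZ
  updated: d(DUZ,F)=105/4, d(DUZ,N)=39/4
iteration 3: select DUZ,F (d=105/4, Q=-49); attach at lengths (23/2, 59/4); label the merged cluster DFUZ
  updated: d(DFUZ,N)=-7/4
iteration 4: select DFUZ,N (d=-7/4); attach at lengths (-7/8, -7/8); label the merged cluster DFNUZ
final tree: ((((D:53/6,U:-35/6):13,Z:17/2):23/2,F:59/4):-7/8,N:-7/8)
total length: 49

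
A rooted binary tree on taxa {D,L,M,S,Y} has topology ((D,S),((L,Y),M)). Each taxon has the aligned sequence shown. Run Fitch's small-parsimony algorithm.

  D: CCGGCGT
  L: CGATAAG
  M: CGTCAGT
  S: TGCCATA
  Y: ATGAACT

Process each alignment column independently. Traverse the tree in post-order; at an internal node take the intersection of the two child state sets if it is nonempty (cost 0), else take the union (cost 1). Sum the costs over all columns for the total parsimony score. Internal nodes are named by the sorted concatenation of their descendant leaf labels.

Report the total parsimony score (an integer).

16

[col 0] DS: children D:{C}, S:{T} ∪→ {C,T}; cost 1
[col 0] LY: children L:{C}, Y:{A} ∪→ {A,C}; cost 1
[col 0] LMY: children LY:{A,C}, M:{C} ∩→ {C}; cost 0
[col 0] DLMSY: children DS:{C,T}, LMY:{C} ∩→ {C}; cost 0
[col 1] DS: children D:{C}, S:{G} ∪→ {C,G}; cost 1
[col 1] LY: children L:{G}, Y:{T} ∪→ {G,T}; cost 1
[col 1] LMY: children LY:{G,T}, M:{G} ∩→ {G}; cost 0
[col 1] DLMSY: children DS:{C,G}, LMY:{G} ∩→ {G}; cost 0
[col 2] DS: children D:{G}, S:{C} ∪→ {C,G}; cost 1
[col 2] LY: children L:{A}, Y:{G} ∪→ {A,G}; cost 1
[col 2] LMY: children LY:{A,G}, M:{T} ∪→ {A,G,T}; cost 1
[col 2] DLMSY: children DS:{C,G}, LMY:{A,G,T} ∩→ {G}; cost 0
[col 3] DS: children D:{G}, S:{C} ∪→ {C,G}; cost 1
[col 3] LY: children L:{T}, Y:{A} ∪→ {A,T}; cost 1
[col 3] LMY: children LY:{A,T}, M:{C} ∪→ {A,C,T}; cost 1
[col 3] DLMSY: children DS:{C,G}, LMY:{A,C,T} ∩→ {C}; cost 0
[col 4] DS: children D:{C}, S:{A} ∪→ {A,C}; cost 1
[col 4] LY: children L:{A}, Y:{A} ∩→ {A}; cost 0
[col 4] LMY: children LY:{A}, M:{A} ∩→ {A}; cost 0
[col 4] DLMSY: children DS:{A,C}, LMY:{A} ∩→ {A}; cost 0
[col 5] DS: children D:{G}, S:{T} ∪→ {G,T}; cost 1
[col 5] LY: children L:{A}, Y:{C} ∪→ {A,C}; cost 1
[col 5] LMY: children LY:{A,C}, M:{G} ∪→ {A,C,G}; cost 1
[col 5] DLMSY: children DS:{G,T}, LMY:{A,C,G} ∩→ {G}; cost 0
[col 6] DS: children D:{T}, S:{A} ∪→ {A,T}; cost 1
[col 6] LY: children L:{G}, Y:{T} ∪→ {G,T}; cost 1
[col 6] LMY: children LY:{G,T}, M:{T} ∩→ {T}; cost 0
[col 6] DLMSY: children DS:{A,T}, LMY:{T} ∩→ {T}; cost 0
per-site changes: [2, 2, 3, 3, 1, 3, 2]; total = 16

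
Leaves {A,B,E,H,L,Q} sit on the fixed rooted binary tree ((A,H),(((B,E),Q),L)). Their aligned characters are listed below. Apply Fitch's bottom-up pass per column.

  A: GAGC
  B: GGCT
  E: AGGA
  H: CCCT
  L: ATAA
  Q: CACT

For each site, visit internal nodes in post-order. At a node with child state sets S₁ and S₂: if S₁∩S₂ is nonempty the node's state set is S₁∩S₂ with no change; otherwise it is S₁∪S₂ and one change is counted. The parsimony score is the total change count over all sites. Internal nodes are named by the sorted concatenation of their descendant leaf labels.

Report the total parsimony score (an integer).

site 0, node AH: A={G} ∪ H={C} → {C,G} (+1)
site 0, node BE: B={G} ∪ E={A} → {A,G} (+1)
site 0, node BEQ: BE={A,G} ∪ Q={C} → {A,C,G} (+1)
site 0, node BELQ: BEQ={A,C,G} ∩ L={A} → {A} (+0)
site 0, node ABEHLQ: AH={C,G} ∪ BELQ={A} → {A,C,G} (+1)
site 1, node AH: A={A} ∪ H={C} → {A,C} (+1)
site 1, node BE: B={G} ∩ E={G} → {G} (+0)
site 1, node BEQ: BE={G} ∪ Q={A} → {A,G} (+1)
site 1, node BELQ: BEQ={A,G} ∪ L={T} → {A,G,T} (+1)
site 1, node ABEHLQ: AH={A,C} ∩ BELQ={A,G,T} → {A} (+0)
site 2, node AH: A={G} ∪ H={C} → {C,G} (+1)
site 2, node BE: B={C} ∪ E={G} → {C,G} (+1)
site 2, node BEQ: BE={C,G} ∩ Q={C} → {C} (+0)
site 2, node BELQ: BEQ={C} ∪ L={A} → {A,C} (+1)
site 2, node ABEHLQ: AH={C,G} ∩ BELQ={A,C} → {C} (+0)
site 3, node AH: A={C} ∪ H={T} → {C,T} (+1)
site 3, node BE: B={T} ∪ E={A} → {A,T} (+1)
site 3, node BEQ: BE={A,T} ∩ Q={T} → {T} (+0)
site 3, node BELQ: BEQ={T} ∪ L={A} → {A,T} (+1)
site 3, node ABEHLQ: AH={C,T} ∩ BELQ={A,T} → {T} (+0)
per-site changes: [4, 3, 3, 3]; total = 13

13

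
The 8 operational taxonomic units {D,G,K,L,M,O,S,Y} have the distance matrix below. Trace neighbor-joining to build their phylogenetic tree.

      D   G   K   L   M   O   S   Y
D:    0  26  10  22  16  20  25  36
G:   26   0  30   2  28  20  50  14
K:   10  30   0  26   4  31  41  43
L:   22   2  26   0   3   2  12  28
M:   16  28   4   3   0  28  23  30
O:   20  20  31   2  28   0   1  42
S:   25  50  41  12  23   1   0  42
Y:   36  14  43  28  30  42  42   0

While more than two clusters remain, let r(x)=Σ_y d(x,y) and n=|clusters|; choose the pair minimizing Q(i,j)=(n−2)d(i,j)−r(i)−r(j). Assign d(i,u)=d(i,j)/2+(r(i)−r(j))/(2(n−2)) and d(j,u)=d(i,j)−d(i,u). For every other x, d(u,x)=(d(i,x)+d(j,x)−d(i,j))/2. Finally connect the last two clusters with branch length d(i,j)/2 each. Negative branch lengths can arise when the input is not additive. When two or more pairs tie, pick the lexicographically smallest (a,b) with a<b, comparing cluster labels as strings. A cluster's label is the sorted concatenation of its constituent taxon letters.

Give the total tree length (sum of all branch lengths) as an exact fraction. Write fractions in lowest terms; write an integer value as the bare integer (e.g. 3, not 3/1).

1921/32

1. join O+S (d=1, Q=-332) ⇒ OS; edges |O|=-11/3, |S|=14/3
  updated: d(D,OS)=22, d(G,OS)=69/2, d(K,OS)=71/2, d(L,OS)=13/2, d(M,OS)=25, d(OS,Y)=83/2
2. join G+Y (d=14, Q=-257) ⇒ GY; edges |G|=6/5, |Y|=64/5
  updated: d(D,GY)=24, d(GY,K)=59/2, d(GY,L)=8, d(GY,M)=22, d(GY,OS)=31
3. join L+OS (d=13/2, Q=-319/2) ⇒ LOS; edges |L|=-57/16, |OS|=161/16
  updated: d(D,LOS)=75/4, d(GY,LOS)=65/4, d(K,LOS)=55/2, d(LOS,M)=43/4
4. join GY+LOS (d=65/4, Q=-465/4) ⇒ GLOSY; edges |GY|=269/24, |LOS|=121/24
  updated: d(D,GLOSY)=53/4, d(GLOSY,K)=163/8, d(GLOSY,M)=33/4
5. join D+GLOSY (d=53/4, Q=-437/8) ⇒ DGLOSY; edges |D|=191/32, |GLOSY|=233/32
  updated: d(DGLOSY,K)=137/16, d(DGLOSY,M)=11/2
6. join DGLOSY+K (d=137/16, Q=-289/16) ⇒ DGKLOSY; edges |DGLOSY|=161/32, |K|=113/32
  updated: d(DGKLOSY,M)=15/32
7. join DGKLOSY+M (d=15/32) ⇒ DGKLMOSY; edges |DGKLOSY|=15/64, |M|=15/64
final tree: (((D:191/32,((G:6/5,Y:64/5):269/24,(L:-57/16,(O:-11/3,S:14/3):161/16):121/24):233/32):161/32,K:113/32):15/64,M:15/64)
total length: 1921/32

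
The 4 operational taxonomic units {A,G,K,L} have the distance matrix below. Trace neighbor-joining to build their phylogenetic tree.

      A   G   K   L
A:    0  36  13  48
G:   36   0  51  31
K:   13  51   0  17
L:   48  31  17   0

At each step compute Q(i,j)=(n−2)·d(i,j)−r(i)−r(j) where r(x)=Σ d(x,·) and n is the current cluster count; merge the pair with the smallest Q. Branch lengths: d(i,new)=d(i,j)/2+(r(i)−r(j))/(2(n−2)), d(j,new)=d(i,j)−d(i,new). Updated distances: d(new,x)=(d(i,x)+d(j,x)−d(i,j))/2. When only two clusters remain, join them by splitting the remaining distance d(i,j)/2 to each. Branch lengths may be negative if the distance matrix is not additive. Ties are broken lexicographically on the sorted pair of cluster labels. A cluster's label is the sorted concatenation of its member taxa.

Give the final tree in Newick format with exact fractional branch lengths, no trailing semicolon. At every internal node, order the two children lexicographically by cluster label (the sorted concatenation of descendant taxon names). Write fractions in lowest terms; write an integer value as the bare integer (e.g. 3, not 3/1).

(((A:21/2,K:5/2):16,G:21):5,L:5)

step 1: merge (A,K) at d=13, Q=-152; branch lengths A→21/2, K→5/2; new cluster AK
  updated: d(AK,G)=37, d(AK,L)=26
step 2: merge (AK,G) at d=37, Q=-94; branch lengths AK→16, G→21; new cluster AGK
  updated: d(AGK,L)=10
step 3: merge (AGK,L) at d=10; branch lengths AGK→5, L→5; new cluster AGKL
final tree: (((A:21/2,K:5/2):16,G:21):5,L:5)
total length: 60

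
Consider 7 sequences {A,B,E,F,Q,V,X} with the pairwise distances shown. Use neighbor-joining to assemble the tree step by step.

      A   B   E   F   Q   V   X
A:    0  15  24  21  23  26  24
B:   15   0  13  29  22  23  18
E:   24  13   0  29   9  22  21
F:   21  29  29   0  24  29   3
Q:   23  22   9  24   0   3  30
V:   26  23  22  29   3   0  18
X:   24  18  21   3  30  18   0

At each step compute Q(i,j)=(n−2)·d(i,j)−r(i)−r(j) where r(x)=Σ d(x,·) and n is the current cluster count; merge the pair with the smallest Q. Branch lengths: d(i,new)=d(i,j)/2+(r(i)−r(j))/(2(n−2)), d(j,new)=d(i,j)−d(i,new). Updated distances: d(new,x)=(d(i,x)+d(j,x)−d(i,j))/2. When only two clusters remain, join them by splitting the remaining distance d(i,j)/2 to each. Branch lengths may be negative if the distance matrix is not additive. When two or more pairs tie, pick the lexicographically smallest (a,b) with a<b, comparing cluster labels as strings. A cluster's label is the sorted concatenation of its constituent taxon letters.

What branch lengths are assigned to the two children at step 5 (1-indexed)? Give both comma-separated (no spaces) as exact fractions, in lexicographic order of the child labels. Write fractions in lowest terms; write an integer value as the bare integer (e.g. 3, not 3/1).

1. join F+X (d=3, Q=-234) ⇒ FX; edges |F|=18/5, |X|=-3/5
  updated: d(A,FX)=21, d(B,FX)=22, d(E,FX)=47/2, d(FX,Q)=51/2, d(FX,V)=22
2. join Q+V (d=3, Q=-333/2) ⇒ QV; edges |Q|=-3/16, |V|=51/16
  updated: d(A,QV)=23, d(B,QV)=21, d(E,QV)=14, d(FX,QV)=89/4
3. join E+QV (d=14, Q=-451/4) ⇒ EQV; edges |E|=145/24, |QV|=191/24
  updated: d(A,EQV)=33/2, d(B,EQV)=10, d(EQV,FX)=127/8
4. join A+B (d=15, Q=-139/2) ⇒ AB; edges |A|=71/8, |B|=49/8
  updated: d(AB,EQV)=23/4, d(AB,FX)=14
5. join AB+EQV (d=23/4, Q=-285/8) ⇒ ABEQV; edges |AB|=31/16, |EQV|=61/16
  updated: d(ABEQV,FX)=193/16
6. join ABEQV+FX (d=193/16) ⇒ ABEFQVX; edges |ABEQV|=193/32, |FX|=193/32
final tree: (((A:71/8,B:49/8):31/16,(E:145/24,(Q:-3/16,V:51/16):191/24):61/16):193/32,(F:18/5,X:-3/5):193/32)
total length: 845/16

31/16,61/16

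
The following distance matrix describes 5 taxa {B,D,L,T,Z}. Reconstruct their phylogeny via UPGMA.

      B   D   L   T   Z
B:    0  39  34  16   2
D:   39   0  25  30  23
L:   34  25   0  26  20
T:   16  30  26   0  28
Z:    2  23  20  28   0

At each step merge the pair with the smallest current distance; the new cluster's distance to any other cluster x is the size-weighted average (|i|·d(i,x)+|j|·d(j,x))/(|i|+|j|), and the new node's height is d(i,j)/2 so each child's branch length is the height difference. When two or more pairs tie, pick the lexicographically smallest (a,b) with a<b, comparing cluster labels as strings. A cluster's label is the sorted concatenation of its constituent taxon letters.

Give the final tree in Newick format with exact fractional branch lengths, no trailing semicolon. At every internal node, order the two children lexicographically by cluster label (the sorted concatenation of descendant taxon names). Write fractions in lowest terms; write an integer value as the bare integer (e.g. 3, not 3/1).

(((B:1,Z:1):10,T:11):10/3,(D:25/2,L:25/2):11/6)

1. join B+Z (d=2) ⇒ BZ; edges |B|=1, |Z|=1
  updated: d(BZ,D)=31, d(BZ,L)=27, d(BZ,T)=22
2. join BZ+T (d=22) ⇒ BTZ; edges |BZ|=10, |T|=11
  updated: d(BTZ,D)=92/3, d(BTZ,L)=80/3
3. join D+L (d=25) ⇒ DL; edges |D|=25/2, |L|=25/2
  updated: d(BTZ,DL)=86/3
4. join BTZ+DL (d=86/3) ⇒ BDLTZ; edges |BTZ|=10/3, |DL|=11/6
final tree: (((B:1,Z:1):10,T:11):10/3,(D:25/2,L:25/2):11/6)
total length: 319/6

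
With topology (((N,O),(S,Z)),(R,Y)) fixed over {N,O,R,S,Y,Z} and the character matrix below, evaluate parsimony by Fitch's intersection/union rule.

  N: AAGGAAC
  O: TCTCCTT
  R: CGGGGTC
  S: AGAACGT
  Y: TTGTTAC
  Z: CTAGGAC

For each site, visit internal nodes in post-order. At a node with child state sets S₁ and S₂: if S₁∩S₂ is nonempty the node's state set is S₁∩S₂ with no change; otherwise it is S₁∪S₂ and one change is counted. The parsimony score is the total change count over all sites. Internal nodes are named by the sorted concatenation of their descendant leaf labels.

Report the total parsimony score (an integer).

22

NO@0: {A} ∪ {T} = {A,T} (union, +1)
SZ@0: {A} ∪ {C} = {A,C} (union, +1)
NOSZ@0: {A,T} ∩ {A,C} = {A} (intersection, +0)
RY@0: {C} ∪ {T} = {C,T} (union, +1)
NORSYZ@0: {A} ∪ {C,T} = {A,C,T} (union, +1)
NO@1: {A} ∪ {C} = {A,C} (union, +1)
SZ@1: {G} ∪ {T} = {G,T} (union, +1)
NOSZ@1: {A,C} ∪ {G,T} = {A,C,G,T} (union, +1)
RY@1: {G} ∪ {T} = {G,T} (union, +1)
NORSYZ@1: {A,C,G,T} ∩ {G,T} = {G,T} (intersection, +0)
NO@2: {G} ∪ {T} = {G,T} (union, +1)
SZ@2: {A} ∩ {A} = {A} (intersection, +0)
NOSZ@2: {G,T} ∪ {A} = {A,G,T} (union, +1)
RY@2: {G} ∩ {G} = {G} (intersection, +0)
NORSYZ@2: {A,G,T} ∩ {G} = {G} (intersection, +0)
NO@3: {G} ∪ {C} = {C,G} (union, +1)
SZ@3: {A} ∪ {G} = {A,G} (union, +1)
NOSZ@3: {C,G} ∩ {A,G} = {G} (intersection, +0)
RY@3: {G} ∪ {T} = {G,T} (union, +1)
NORSYZ@3: {G} ∩ {G,T} = {G} (intersection, +0)
NO@4: {A} ∪ {C} = {A,C} (union, +1)
SZ@4: {C} ∪ {G} = {C,G} (union, +1)
NOSZ@4: {A,C} ∩ {C,G} = {C} (intersection, +0)
RY@4: {G} ∪ {T} = {G,T} (union, +1)
NORSYZ@4: {C} ∪ {G,T} = {C,G,T} (union, +1)
NO@5: {A} ∪ {T} = {A,T} (union, +1)
SZ@5: {G} ∪ {A} = {A,G} (union, +1)
NOSZ@5: {A,T} ∩ {A,G} = {A} (intersection, +0)
RY@5: {T} ∪ {A} = {A,T} (union, +1)
NORSYZ@5: {A} ∩ {A,T} = {A} (intersection, +0)
NO@6: {C} ∪ {T} = {C,T} (union, +1)
SZ@6: {T} ∪ {C} = {C,T} (union, +1)
NOSZ@6: {C,T} ∩ {C,T} = {C,T} (intersection, +0)
RY@6: {C} ∩ {C} = {C} (intersection, +0)
NORSYZ@6: {C,T} ∩ {C} = {C} (intersection, +0)
per-site changes: [4, 4, 2, 3, 4, 3, 2]; total = 22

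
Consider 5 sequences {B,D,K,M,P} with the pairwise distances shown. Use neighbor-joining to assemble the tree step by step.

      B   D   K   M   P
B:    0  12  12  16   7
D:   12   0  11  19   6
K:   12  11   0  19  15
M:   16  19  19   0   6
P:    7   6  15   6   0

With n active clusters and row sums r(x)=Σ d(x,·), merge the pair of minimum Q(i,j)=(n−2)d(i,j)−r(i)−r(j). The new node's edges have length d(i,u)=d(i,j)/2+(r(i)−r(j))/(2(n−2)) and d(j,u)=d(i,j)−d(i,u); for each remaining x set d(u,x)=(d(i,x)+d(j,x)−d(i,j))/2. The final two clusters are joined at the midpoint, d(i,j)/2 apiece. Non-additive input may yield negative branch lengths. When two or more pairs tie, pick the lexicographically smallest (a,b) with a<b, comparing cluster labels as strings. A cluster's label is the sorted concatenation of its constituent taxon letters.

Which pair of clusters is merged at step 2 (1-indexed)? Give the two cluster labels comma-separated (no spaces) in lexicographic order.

step 1: merge (M,P) at d=6, Q=-76; branch lengths M→22/3, P→-4/3; new cluster MP
  updated: d(B,MP)=17/2, d(D,MP)=19/2, d(K,MP)=14
step 2: merge (B,MP) at d=17/2, Q=-95/2; branch lengths B→35/8, MP→33/8; new cluster BMP
  updated: d(BMP,D)=13/2, d(BMP,K)=35/4
step 3: merge (BMP,D) at d=13/2, Q=-105/4; branch lengths BMP→17/8, D→35/8; new cluster BDMP
  updated: d(BDMP,K)=53/8
step 4: merge (BDMP,K) at d=53/8; branch lengths BDMP→53/16, K→53/16; new cluster BDKMP
final tree: (((B:35/8,(M:22/3,P:-4/3):33/8):17/8,D:35/8):53/16,K:53/16)
total length: 221/8

B,MP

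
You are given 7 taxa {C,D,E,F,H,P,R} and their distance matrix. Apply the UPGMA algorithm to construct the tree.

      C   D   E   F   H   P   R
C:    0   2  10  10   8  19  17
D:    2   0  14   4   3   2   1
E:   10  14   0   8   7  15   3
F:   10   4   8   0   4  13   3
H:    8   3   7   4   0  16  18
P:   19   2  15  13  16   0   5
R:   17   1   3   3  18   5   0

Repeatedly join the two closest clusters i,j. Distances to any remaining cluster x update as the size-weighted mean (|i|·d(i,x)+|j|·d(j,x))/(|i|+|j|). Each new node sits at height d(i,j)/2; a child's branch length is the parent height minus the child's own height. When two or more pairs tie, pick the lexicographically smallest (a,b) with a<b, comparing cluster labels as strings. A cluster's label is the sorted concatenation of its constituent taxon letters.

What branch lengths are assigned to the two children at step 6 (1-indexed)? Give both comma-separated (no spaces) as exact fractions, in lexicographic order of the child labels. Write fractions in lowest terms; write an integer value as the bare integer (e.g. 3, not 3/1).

iteration 1: select D,R (d=1); attach at lengths (1/2, 1/2); label the merged cluster DR
  updated: d(C,DR)=19/2, d(DR,E)=17/2, d(DR,F)=7/2, d(DR,H)=21/2, d(DR,P)=7/2
iteration 2: select DR,F (d=7/2); attach at lengths (5/4, 7/4); label the merged cluster DFR
  updated: d(C,DFR)=29/3, d(DFR,E)=25/3, d(DFR,H)=25/3, d(DFR,P)=20/3
iteration 3: select DFR,P (d=20/3); attach at lengths (19/12, 10/3); label the merged cluster DFPR
  updated: d(C,DFPR)=12, d(DFPR,E)=10, d(DFPR,H)=41/4
iteration 4: select E,H (d=7); attach at lengths (7/2, 7/2); label the merged cluster EH
  updated: d(C,EH)=9, d(DFPR,EH)=81/8
iteration 5: select C,EH (d=9); attach at lengths (9/2, 1); label the merged cluster CEH
  updated: d(CEH,DFPR)=43/4
iteration 6: select CEH,DFPR (d=43/4); attach at lengths (7/8, 49/24); label the merged cluster CDEFHPR
final tree: ((C:9/2,(E:7/2,H:7/2):1):7/8,(((D:1/2,R:1/2):5/4,F:7/4):19/12,P:10/3):49/24)
total length: 73/3

7/8,49/24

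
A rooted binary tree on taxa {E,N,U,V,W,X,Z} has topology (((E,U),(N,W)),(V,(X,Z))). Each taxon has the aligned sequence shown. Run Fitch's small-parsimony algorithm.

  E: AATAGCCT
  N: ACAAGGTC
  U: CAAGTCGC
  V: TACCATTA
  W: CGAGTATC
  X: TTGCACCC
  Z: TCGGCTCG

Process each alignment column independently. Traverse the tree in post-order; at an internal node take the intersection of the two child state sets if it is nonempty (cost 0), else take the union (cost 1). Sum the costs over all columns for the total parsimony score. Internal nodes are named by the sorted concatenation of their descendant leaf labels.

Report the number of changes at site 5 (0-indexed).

[col 0] EU: children E:{A}, U:{C} ∪→ {A,C}; cost 1
[col 0] NW: children N:{A}, W:{C} ∪→ {A,C}; cost 1
[col 0] ENUW: children EU:{A,C}, NW:{A,C} ∩→ {A,C}; cost 0
[col 0] XZ: children X:{T}, Z:{T} ∩→ {T}; cost 0
[col 0] VXZ: children V:{T}, XZ:{T} ∩→ {T}; cost 0
[col 0] ENUVWXZ: children ENUW:{A,C}, VXZ:{T} ∪→ {A,C,T}; cost 1
[col 1] EU: children E:{A}, U:{A} ∩→ {A}; cost 0
[col 1] NW: children N:{C}, W:{G} ∪→ {C,G}; cost 1
[col 1] ENUW: children EU:{A}, NW:{C,G} ∪→ {A,C,G}; cost 1
[col 1] XZ: children X:{T}, Z:{C} ∪→ {C,T}; cost 1
[col 1] VXZ: children V:{A}, XZ:{C,T} ∪→ {A,C,T}; cost 1
[col 1] ENUVWXZ: children ENUW:{A,C,G}, VXZ:{A,C,T} ∩→ {A,C}; cost 0
[col 2] EU: children E:{T}, U:{A} ∪→ {A,T}; cost 1
[col 2] NW: children N:{A}, W:{A} ∩→ {A}; cost 0
[col 2] ENUW: children EU:{A,T}, NW:{A} ∩→ {A}; cost 0
[col 2] XZ: children X:{G}, Z:{G} ∩→ {G}; cost 0
[col 2] VXZ: children V:{C}, XZ:{G} ∪→ {C,G}; cost 1
[col 2] ENUVWXZ: children ENUW:{A}, VXZ:{C,G} ∪→ {A,C,G}; cost 1
[col 3] EU: children E:{A}, U:{G} ∪→ {A,G}; cost 1
[col 3] NW: children N:{A}, W:{G} ∪→ {A,G}; cost 1
[col 3] ENUW: children EU:{A,G}, NW:{A,G} ∩→ {A,G}; cost 0
[col 3] XZ: children X:{C}, Z:{G} ∪→ {C,G}; cost 1
[col 3] VXZ: children V:{C}, XZ:{C,G} ∩→ {C}; cost 0
[col 3] ENUVWXZ: children ENUW:{A,G}, VXZ:{C} ∪→ {A,C,G}; cost 1
[col 4] EU: children E:{G}, U:{T} ∪→ {G,T}; cost 1
[col 4] NW: children N:{G}, W:{T} ∪→ {G,T}; cost 1
[col 4] ENUW: children EU:{G,T}, NW:{G,T} ∩→ {G,T}; cost 0
[col 4] XZ: children X:{A}, Z:{C} ∪→ {A,C}; cost 1
[col 4] VXZ: children V:{A}, XZ:{A,C} ∩→ {A}; cost 0
[col 4] ENUVWXZ: children ENUW:{G,T}, VXZ:{A} ∪→ {A,G,T}; cost 1
[col 5] EU: children E:{C}, U:{C} ∩→ {C}; cost 0
[col 5] NW: children N:{G}, W:{A} ∪→ {A,G}; cost 1
[col 5] ENUW: children EU:{C}, NW:{A,G} ∪→ {A,C,G}; cost 1
[col 5] XZ: children X:{C}, Z:{T} ∪→ {C,T}; cost 1
[col 5] VXZ: children V:{T}, XZ:{C,T} ∩→ {T}; cost 0
[col 5] ENUVWXZ: children ENUW:{A,C,G}, VXZ:{T} ∪→ {A,C,G,T}; cost 1
[col 6] EU: children E:{C}, U:{G} ∪→ {C,G}; cost 1
[col 6] NW: children N:{T}, W:{T} ∩→ {T}; cost 0
[col 6] ENUW: children EU:{C,G}, NW:{T} ∪→ {C,G,T}; cost 1
[col 6] XZ: children X:{C}, Z:{C} ∩→ {C}; cost 0
[col 6] VXZ: children V:{T}, XZ:{C} ∪→ {C,T}; cost 1
[col 6] ENUVWXZ: children ENUW:{C,G,T}, VXZ:{C,T} ∩→ {C,T}; cost 0
[col 7] EU: children E:{T}, U:{C} ∪→ {C,T}; cost 1
[col 7] NW: children N:{C}, W:{C} ∩→ {C}; cost 0
[col 7] ENUW: children EU:{C,T}, NW:{C} ∩→ {C}; cost 0
[col 7] XZ: children X:{C}, Z:{G} ∪→ {C,G}; cost 1
[col 7] VXZ: children V:{A}, XZ:{C,G} ∪→ {A,C,G}; cost 1
[col 7] ENUVWXZ: children ENUW:{C}, VXZ:{A,C,G} ∩→ {C}; cost 0
per-site changes: [3, 4, 3, 4, 4, 4, 3, 3]; total = 28

4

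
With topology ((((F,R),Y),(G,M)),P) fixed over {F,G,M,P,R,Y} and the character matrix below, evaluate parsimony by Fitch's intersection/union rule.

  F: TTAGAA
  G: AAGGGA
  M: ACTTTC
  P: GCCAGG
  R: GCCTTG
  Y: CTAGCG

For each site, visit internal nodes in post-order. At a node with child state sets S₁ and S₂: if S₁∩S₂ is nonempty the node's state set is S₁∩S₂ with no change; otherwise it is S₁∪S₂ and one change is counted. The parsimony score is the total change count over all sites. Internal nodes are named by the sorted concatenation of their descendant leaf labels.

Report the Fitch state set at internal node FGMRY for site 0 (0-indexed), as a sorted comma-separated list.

[col 0] FR: children F:{T}, R:{G} ∪→ {G,T}; cost 1
[col 0] FRY: children FR:{G,T}, Y:{C} ∪→ {C,G,T}; cost 1
[col 0] GM: children G:{A}, M:{A} ∩→ {A}; cost 0
[col 0] FGMRY: children FRY:{C,G,T}, GM:{A} ∪→ {A,C,G,T}; cost 1
[col 0] FGMPRY: children FGMRY:{A,C,G,T}, P:{G} ∩→ {G}; cost 0
[col 1] FR: children F:{T}, R:{C} ∪→ {C,T}; cost 1
[col 1] FRY: children FR:{C,T}, Y:{T} ∩→ {T}; cost 0
[col 1] GM: children G:{A}, M:{C} ∪→ {A,C}; cost 1
[col 1] FGMRY: children FRY:{T}, GM:{A,C} ∪→ {A,C,T}; cost 1
[col 1] FGMPRY: children FGMRY:{A,C,T}, P:{C} ∩→ {C}; cost 0
[col 2] FR: children F:{A}, R:{C} ∪→ {A,C}; cost 1
[col 2] FRY: children FR:{A,C}, Y:{A} ∩→ {A}; cost 0
[col 2] GM: children G:{G}, M:{T} ∪→ {G,T}; cost 1
[col 2] FGMRY: children FRY:{A}, GM:{G,T} ∪→ {A,G,T}; cost 1
[col 2] FGMPRY: children FGMRY:{A,G,T}, P:{C} ∪→ {A,C,G,T}; cost 1
[col 3] FR: children F:{G}, R:{T} ∪→ {G,T}; cost 1
[col 3] FRY: children FR:{G,T}, Y:{G} ∩→ {G}; cost 0
[col 3] GM: children G:{G}, M:{T} ∪→ {G,T}; cost 1
[col 3] FGMRY: children FRY:{G}, GM:{G,T} ∩→ {G}; cost 0
[col 3] FGMPRY: children FGMRY:{G}, P:{A} ∪→ {A,G}; cost 1
[col 4] FR: children F:{A}, R:{T} ∪→ {A,T}; cost 1
[col 4] FRY: children FR:{A,T}, Y:{C} ∪→ {A,C,T}; cost 1
[col 4] GM: children G:{G}, M:{T} ∪→ {G,T}; cost 1
[col 4] FGMRY: children FRY:{A,C,T}, GM:{G,T} ∩→ {T}; cost 0
[col 4] FGMPRY: children FGMRY:{T}, P:{G} ∪→ {G,T}; cost 1
[col 5] FR: children F:{A}, R:{G} ∪→ {A,G}; cost 1
[col 5] FRY: children FR:{A,G}, Y:{G} ∩→ {G}; cost 0
[col 5] GM: children G:{A}, M:{C} ∪→ {A,C}; cost 1
[col 5] FGMRY: children FRY:{G}, GM:{A,C} ∪→ {A,C,G}; cost 1
[col 5] FGMPRY: children FGMRY:{A,C,G}, P:{G} ∩→ {G}; cost 0
per-site changes: [3, 3, 4, 3, 4, 3]; total = 20

A,C,G,T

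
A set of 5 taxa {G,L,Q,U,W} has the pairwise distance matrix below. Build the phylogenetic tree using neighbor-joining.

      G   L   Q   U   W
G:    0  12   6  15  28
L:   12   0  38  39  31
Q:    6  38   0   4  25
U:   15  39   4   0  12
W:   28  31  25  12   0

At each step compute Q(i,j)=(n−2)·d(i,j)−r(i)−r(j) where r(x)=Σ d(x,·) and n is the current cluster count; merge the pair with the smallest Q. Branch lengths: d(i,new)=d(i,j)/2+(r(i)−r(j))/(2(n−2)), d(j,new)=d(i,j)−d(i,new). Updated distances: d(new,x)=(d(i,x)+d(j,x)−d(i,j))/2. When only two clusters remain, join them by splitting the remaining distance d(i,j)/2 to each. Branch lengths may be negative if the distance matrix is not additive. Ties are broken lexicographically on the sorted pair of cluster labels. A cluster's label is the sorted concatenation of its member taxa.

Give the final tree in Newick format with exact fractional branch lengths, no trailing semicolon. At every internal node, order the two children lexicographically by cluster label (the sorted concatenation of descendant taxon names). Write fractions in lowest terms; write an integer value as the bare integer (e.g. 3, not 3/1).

1. join G+L (d=12, Q=-145) ⇒ GL; edges |G|=-23/6, |L|=95/6
  updated: d(GL,Q)=16, d(GL,U)=21, d(GL,W)=47/2
2. join GL+W (d=47/2, Q=-74) ⇒ GLW; edges |GL|=47/4, |W|=47/4
  updated: d(GLW,Q)=35/4, d(GLW,U)=19/4
3. join GLW+Q (d=35/4, Q=-35/2) ⇒ GLQW; edges |GLW|=19/4, |Q|=4
  updated: d(GLQW,U)=0
4. join GLQW+U (d=0) ⇒ GLQUW; edges |GLQW|=0, |U|=0
final tree: ((((G:-23/6,L:95/6):47/4,W:47/4):19/4,Q:4):0,U:0)
total length: 177/4

((((G:-23/6,L:95/6):47/4,W:47/4):19/4,Q:4):0,U:0)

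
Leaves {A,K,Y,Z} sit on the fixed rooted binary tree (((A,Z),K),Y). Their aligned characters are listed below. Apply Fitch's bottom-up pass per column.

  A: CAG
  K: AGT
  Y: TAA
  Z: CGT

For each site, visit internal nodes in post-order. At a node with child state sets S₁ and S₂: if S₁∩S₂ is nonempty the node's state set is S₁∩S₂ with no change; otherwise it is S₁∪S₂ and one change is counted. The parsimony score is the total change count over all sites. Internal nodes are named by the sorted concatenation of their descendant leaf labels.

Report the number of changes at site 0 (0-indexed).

2

AZ@0: {C} ∩ {C} = {C} (intersection, +0)
AKZ@0: {C} ∪ {A} = {A,C} (union, +1)
AKYZ@0: {A,C} ∪ {T} = {A,C,T} (union, +1)
AZ@1: {A} ∪ {G} = {A,G} (union, +1)
AKZ@1: {A,G} ∩ {G} = {G} (intersection, +0)
AKYZ@1: {G} ∪ {A} = {A,G} (union, +1)
AZ@2: {G} ∪ {T} = {G,T} (union, +1)
AKZ@2: {G,T} ∩ {T} = {T} (intersection, +0)
AKYZ@2: {T} ∪ {A} = {A,T} (union, +1)
per-site changes: [2, 2, 2]; total = 6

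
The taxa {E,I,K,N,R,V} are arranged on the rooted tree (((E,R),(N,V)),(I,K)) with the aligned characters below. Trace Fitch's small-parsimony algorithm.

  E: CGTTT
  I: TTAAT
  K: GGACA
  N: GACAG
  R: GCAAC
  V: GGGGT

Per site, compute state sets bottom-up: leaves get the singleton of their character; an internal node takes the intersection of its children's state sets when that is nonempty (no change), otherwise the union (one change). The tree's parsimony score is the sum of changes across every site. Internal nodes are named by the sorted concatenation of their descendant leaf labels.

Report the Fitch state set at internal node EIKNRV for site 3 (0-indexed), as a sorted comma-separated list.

site 0, node ER: E={C} ∪ R={G} → {C,G} (+1)
site 0, node NV: N={G} ∩ V={G} → {G} (+0)
site 0, node ENRV: ER={C,G} ∩ NV={G} → {G} (+0)
site 0, node IK: I={T} ∪ K={G} → {G,T} (+1)
site 0, node EIKNRV: ENRV={G} ∩ IK={G,T} → {G} (+0)
site 1, node ER: E={G} ∪ R={C} → {C,G} (+1)
site 1, node NV: N={A} ∪ V={G} → {A,G} (+1)
site 1, node ENRV: ER={C,G} ∩ NV={A,G} → {G} (+0)
site 1, node IK: I={T} ∪ K={G} → {G,T} (+1)
site 1, node EIKNRV: ENRV={G} ∩ IK={G,T} → {G} (+0)
site 2, node ER: E={T} ∪ R={A} → {A,T} (+1)
site 2, node NV: N={C} ∪ V={G} → {C,G} (+1)
site 2, node ENRV: ER={A,T} ∪ NV={C,G} → {A,C,G,T} (+1)
site 2, node IK: I={A} ∩ K={A} → {A} (+0)
site 2, node EIKNRV: ENRV={A,C,G,T} ∩ IK={A} → {A} (+0)
site 3, node ER: E={T} ∪ R={A} → {A,T} (+1)
site 3, node NV: N={A} ∪ V={G} → {A,G} (+1)
site 3, node ENRV: ER={A,T} ∩ NV={A,G} → {A} (+0)
site 3, node IK: I={A} ∪ K={C} → {A,C} (+1)
site 3, node EIKNRV: ENRV={A} ∩ IK={A,C} → {A} (+0)
site 4, node ER: E={T} ∪ R={C} → {C,T} (+1)
site 4, node NV: N={G} ∪ V={T} → {G,T} (+1)
site 4, node ENRV: ER={C,T} ∩ NV={G,T} → {T} (+0)
site 4, node IK: I={T} ∪ K={A} → {A,T} (+1)
site 4, node EIKNRV: ENRV={T} ∩ IK={A,T} → {T} (+0)
per-site changes: [2, 3, 3, 3, 3]; total = 14

A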